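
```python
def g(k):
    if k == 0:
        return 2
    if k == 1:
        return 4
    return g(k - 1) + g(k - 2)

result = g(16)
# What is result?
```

Build up from base cases: g(0)=2, g(1)=4, g(2)=6, g(3)=10, g(4)=16, g(5)=26, g(6)=42, ..., g(16)=5168

Answer: 5168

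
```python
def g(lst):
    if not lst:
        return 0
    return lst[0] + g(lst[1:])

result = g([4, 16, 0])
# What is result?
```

4 + 16 + 0 + 0 = 20

Answer: 20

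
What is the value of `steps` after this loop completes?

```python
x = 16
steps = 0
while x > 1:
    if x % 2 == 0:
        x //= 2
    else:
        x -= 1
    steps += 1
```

Steps to reduce 16 to 1
`steps` takes the values: 0 → 1 → 2 → 3 → 4

Answer: 4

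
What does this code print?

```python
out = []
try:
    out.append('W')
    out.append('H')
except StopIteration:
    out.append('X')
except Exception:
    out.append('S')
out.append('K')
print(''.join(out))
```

Execution trace: 'W' (try body) → 'H' (try body, no exception) → 'K' (after the try/except). Output: WHK

Answer: WHK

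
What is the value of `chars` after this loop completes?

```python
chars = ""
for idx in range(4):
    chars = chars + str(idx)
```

Concatenate digits 0 to 3
`chars` takes the values: "" → "0" → "01" → "012" → "0123"

Answer: "0123"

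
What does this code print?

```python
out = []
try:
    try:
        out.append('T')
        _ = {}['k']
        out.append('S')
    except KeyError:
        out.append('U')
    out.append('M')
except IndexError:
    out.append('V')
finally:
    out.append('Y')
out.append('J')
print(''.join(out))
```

Execution trace: 'T' (inner try body) → 'U' (inner except KeyError) → 'M' (try body, no exception) → 'Y' (finally) → 'J' (after the try/except). Output: TUMYJ

Answer: TUMYJ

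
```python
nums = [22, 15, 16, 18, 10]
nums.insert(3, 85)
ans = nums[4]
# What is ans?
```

Trace:
`nums = [22, 15, 16, 18, 10]` → nums = [22, 15, 16, 18, 10]
`nums.insert(3, 85)` → nums = [22, 15, 16, 85, 18, 10]
`ans = nums[4]` → ans = 18
So ans = 18

Answer: 18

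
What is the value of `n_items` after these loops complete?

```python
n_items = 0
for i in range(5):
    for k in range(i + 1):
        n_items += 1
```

Triangle: 1 + 2 + ... + 5
`n_items` takes the values: 0 → 1 → 2 → 3 → 4 → 5 → 6 → 7 → 8 → 9 → 10 → 11 → 12 → 13 → 14 → 15

Answer: 15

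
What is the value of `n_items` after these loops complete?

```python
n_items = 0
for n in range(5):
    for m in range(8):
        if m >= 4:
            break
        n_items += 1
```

Inner breaks at 4, outer runs 5 times
`n_items` takes the values: 0 → 1 → 2 → 3 → 4 → 5 → 6 → 7 → 8 → 9 → 10 → 11 → 12 → 13 → 14 → 15 → 16 → 17 → 18 → 19 → 20

Answer: 20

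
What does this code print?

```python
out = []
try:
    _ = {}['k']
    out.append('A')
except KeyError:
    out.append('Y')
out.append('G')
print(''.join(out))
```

Execution trace: 'Y' (except KeyError) → 'G' (after the try/except). Output: YG

Answer: YG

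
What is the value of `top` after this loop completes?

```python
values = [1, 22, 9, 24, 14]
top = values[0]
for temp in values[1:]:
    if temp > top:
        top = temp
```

Maximum of [1, 22, 9, 24, 14]
`top` takes the values: 1 → 22 → 24

Answer: 24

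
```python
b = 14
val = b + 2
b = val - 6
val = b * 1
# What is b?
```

Trace:
`b = 14` → b = 14
`val = b + 2` → val = 16
`b = val - 6` → b = 10
`val = b * 1` → val = 10
So b = 10

Answer: 10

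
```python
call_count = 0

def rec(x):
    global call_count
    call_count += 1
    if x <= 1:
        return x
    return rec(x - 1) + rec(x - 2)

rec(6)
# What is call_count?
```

Calls(x) = 1 + Calls(x-1) + Calls(x-2); Calls(0)=Calls(1)=1. For x=6 this gives 25.

Answer: 25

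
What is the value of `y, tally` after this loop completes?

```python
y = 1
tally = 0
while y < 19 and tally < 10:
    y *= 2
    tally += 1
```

Double until >= 19 or 10 iterations
`y, tally` takes the values: (1, 0) → (2, 0) → (2, 1) → (4, 1) → (4, 2) → (8, 2) → (8, 3) → (16, 3) → (16, 4) → (32, 4) → (32, 5)

Answer: 32, 5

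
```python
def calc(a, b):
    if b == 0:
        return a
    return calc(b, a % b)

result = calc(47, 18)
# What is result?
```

calc(47, 18) -> calc(18, 11) -> calc(11, 7) -> calc(7, 4) -> calc(4, 3) -> calc(3, 1) -> calc(1, 0) -> 1

Answer: 1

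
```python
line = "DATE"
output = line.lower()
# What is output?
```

Trace:
`line = "DATE"` → line = 'DATE'
`output = line.lower()` → output = 'date'
So output = 'date'

Answer: 'date'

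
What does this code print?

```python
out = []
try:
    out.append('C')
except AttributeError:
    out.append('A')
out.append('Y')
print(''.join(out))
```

Execution trace: 'C' (try body, no exception) → 'Y' (after the try/except). Output: CY

Answer: CY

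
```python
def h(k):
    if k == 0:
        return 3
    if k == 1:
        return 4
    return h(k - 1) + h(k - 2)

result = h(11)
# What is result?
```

Build up from base cases: h(0)=3, h(1)=4, h(2)=7, h(3)=11, h(4)=18, h(5)=29, h(6)=47, ..., h(11)=521

Answer: 521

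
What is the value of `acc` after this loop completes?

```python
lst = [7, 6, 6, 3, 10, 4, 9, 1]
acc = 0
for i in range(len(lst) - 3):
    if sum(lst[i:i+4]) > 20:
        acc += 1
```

Count windows with sum > 20
`acc` takes the values: 0 → 1 → 2 → 3 → 4 → 5

Answer: 5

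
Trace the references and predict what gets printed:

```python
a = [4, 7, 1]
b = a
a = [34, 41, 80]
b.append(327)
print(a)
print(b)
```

Key concept: rebinding vs mutation: a is rebound to a new list, b still points at the original.
Step by step:
`a = [4, 7, 1]` → a = [4, 7, 1]
`b = a` → b = [4, 7, 1] (same object as a)
`a = [34, 41, 80]` → a = [34, 41, 80]
`b.append(327)` → b = [4, 7, 1, 327]
`print(a)` → prints [34, 41, 80]
`print(b)` → prints [4, 7, 1, 327]

Answer:
[34, 41, 80]
[4, 7, 1, 327]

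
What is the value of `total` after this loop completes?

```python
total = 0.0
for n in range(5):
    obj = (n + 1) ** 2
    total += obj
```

Sum of squared losses 1² + 2² + ... + 5²
`total` takes the values: 0.0 → 1.0 → 5.0 → 14.0 → 30.0 → 55.0

Answer: 55.0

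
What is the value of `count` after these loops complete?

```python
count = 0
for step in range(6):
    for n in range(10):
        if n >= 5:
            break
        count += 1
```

Inner breaks at 5, outer runs 6 times
`count` takes the values: 0 → 1 → 2 → 3 → 4 → 5 → 6 → 7 → 8 → 9 → 10 → 11 → 12 → 13 → 14 → 15 → 16 → 17 → 18 → 19 → 20 → 21 → 22 → 23 → 24 → 25 → 26 → 27 → 28 → 29 → 30

Answer: 30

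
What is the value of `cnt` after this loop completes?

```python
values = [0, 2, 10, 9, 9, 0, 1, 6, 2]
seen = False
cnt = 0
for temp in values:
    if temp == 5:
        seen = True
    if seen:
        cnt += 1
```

Count elements after first 5 in [0, 2, 10, 9, 9, 0, 1, 6, 2]
`cnt` takes the values: 0

Answer: 0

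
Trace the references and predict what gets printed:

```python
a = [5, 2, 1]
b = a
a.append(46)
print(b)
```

Key concept: basic list aliasing.
Step by step:
`a = [5, 2, 1]` → a = [5, 2, 1]
`b = a` → b = [5, 2, 1] (same object as a)
`a.append(46)` → a = [5, 2, 1, 46] (same object as b); b = [5, 2, 1, 46] (same object as a)
`print(b)` → prints [5, 2, 1, 46]

Answer: [5, 2, 1, 46]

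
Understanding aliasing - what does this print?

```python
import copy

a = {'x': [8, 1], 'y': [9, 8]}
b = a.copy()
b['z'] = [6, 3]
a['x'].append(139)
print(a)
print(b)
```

Key concept: shallow copy of dict with mutable values.
Step by step:
`a = {'x': [8, 1], 'y': [9, 8]}` → a = {'x': [8, 1], 'y': [9, 8]}
`b = a.copy()` → b = {'x': [8, 1], 'y': [9, 8]}
`b['z'] = [6, 3]` → b = {'x': [8, 1], 'y': [9, 8], 'z': [6, 3]}
`a['x'].append(139)` → a = {'x': [8, 1, 139], 'y': [9, 8]}; b = {'x': [8, 1, 139], 'y': [9, 8], 'z': [6, 3]}
`print(a)` → prints {'x': [8, 1, 139], 'y': [9, 8]}
`print(b)` → prints {'x': [8, 1, 139], 'y': [9, 8], 'z': [6, 3]}

Answer:
{'x': [8, 1, 139], 'y': [9, 8]}
{'x': [8, 1, 139], 'y': [9, 8], 'z': [6, 3]}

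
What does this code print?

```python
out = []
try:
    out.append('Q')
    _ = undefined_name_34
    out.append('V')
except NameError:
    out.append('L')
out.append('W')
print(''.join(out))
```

Execution trace: 'Q' (try body) → 'L' (except NameError) → 'W' (after the try/except). Output: QLW

Answer: QLW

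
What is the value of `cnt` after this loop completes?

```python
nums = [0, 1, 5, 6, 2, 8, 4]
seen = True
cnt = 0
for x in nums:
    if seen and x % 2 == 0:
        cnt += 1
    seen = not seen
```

Count even values at even positions
`cnt` takes the values: 0 → 1 → 2 → 3

Answer: 3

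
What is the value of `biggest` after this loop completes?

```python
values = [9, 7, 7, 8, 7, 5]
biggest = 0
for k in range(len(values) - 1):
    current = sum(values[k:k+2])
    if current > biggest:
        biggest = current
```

Max sum of 2-element window in [9, 7, 7, 8, 7, 5]
`biggest` takes the values: 0 → 16

Answer: 16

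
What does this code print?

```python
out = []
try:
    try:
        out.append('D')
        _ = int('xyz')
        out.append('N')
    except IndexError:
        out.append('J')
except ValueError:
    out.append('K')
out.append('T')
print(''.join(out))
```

Execution trace: 'D' (try body) → 'K' (outer except ValueError) → 'T' (after the try/except). Output: DKT

Answer: DKT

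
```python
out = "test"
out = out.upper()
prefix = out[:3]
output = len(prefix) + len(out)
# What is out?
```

Trace:
`out = "test"` → out = 'test'
`out = out.upper()` → out = 'TEST'
`prefix = out[:3]` → prefix = 'TES'
`output = len(prefix) + len(out)` → output = 7
So out = 'TEST'

Answer: 'TEST'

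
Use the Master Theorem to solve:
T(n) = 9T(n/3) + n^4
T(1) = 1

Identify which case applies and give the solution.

a=9, b=3, f(n)=n^4. log_3(9) = 2. Since c=4 > 2 and the regularity condition holds (9(n/3)^4 = (9/3^4)n^4 with 9/3^4 < 1), Case 3 applies: T(n) = Θ(f(n)) = O(n^4).

Answer: O(n^4) - Case 3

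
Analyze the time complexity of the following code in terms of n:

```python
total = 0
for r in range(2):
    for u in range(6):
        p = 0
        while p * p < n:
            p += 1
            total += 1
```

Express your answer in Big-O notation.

Each loop level contributes: 1 × 1 × √n. Multiplying the contributions gives O(√n).

Answer: O(√n)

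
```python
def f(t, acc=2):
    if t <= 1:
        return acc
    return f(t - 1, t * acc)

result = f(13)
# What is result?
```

Accumulator trace (n, acc): (13, 2) -> (12, 26) -> (11, 312) -> (10, 3432) -> (9, 34320) -> (8, 308880) -> (7, 2471040) -> (6, 17297280) -> (5, 103783680) -> (4, 518918400) -> (3, 2075673600) -> (2, 6227020800) -> (1, 12454041600) -> return 12454041600

Answer: 12454041600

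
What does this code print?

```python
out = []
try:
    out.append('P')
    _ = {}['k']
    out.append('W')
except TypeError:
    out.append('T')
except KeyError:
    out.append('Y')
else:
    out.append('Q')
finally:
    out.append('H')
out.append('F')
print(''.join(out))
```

Execution trace: 'P' (try body) → 'Y' (except KeyError) → 'H' (finally) → 'F' (after the try/except). Output: PYHF

Answer: PYHF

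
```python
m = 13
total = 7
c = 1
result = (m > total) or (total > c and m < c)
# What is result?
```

Trace:
`m = 13` → m = 13
`total = 7` → total = 7
`c = 1` → c = 1
`result = (m > total) or (total > c and m < c)` → result = True
So result = True

Answer: True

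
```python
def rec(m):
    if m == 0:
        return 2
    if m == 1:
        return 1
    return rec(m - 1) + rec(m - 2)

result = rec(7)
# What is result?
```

Build up from base cases: rec(0)=2, rec(1)=1, rec(2)=3, rec(3)=4, rec(4)=7, rec(5)=11, rec(6)=18, ..., rec(7)=29

Answer: 29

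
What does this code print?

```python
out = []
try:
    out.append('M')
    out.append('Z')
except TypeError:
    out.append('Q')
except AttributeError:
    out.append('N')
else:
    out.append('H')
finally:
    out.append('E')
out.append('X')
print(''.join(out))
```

Execution trace: 'M' (try body) → 'Z' (try body, no exception) → 'H' (else) → 'E' (finally) → 'X' (after the try/except). Output: MZHEX

Answer: MZHEX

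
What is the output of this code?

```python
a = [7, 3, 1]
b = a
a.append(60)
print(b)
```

Key concept: basic list aliasing.
Step by step:
`a = [7, 3, 1]` → a = [7, 3, 1]
`b = a` → b = [7, 3, 1] (same object as a)
`a.append(60)` → a = [7, 3, 1, 60] (same object as b); b = [7, 3, 1, 60] (same object as a)
`print(b)` → prints [7, 3, 1, 60]

Answer: [7, 3, 1, 60]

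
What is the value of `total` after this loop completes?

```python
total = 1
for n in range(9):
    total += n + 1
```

Start at 1, add 1 to 9 = 46
`total` takes the values: 1 → 2 → 4 → 7 → 11 → 16 → 22 → 29 → 37 → 46

Answer: 46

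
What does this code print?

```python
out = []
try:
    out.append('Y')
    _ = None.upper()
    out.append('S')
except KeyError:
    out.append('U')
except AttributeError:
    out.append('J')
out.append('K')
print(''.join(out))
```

Execution trace: 'Y' (try body) → 'J' (except AttributeError) → 'K' (after the try/except). Output: YJK

Answer: YJK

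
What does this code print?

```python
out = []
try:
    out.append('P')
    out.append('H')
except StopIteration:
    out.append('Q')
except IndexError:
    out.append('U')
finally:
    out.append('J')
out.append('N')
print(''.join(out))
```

Execution trace: 'P' (try body) → 'H' (try body, no exception) → 'J' (finally) → 'N' (after the try/except). Output: PHJN

Answer: PHJN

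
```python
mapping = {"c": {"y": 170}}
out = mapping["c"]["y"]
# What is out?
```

Trace:
`mapping = {"c": {"y": 170}}` → mapping = {'c': {'y': 170}}
`out = mapping["c"]["y"]` → out = 170
So out = 170

Answer: 170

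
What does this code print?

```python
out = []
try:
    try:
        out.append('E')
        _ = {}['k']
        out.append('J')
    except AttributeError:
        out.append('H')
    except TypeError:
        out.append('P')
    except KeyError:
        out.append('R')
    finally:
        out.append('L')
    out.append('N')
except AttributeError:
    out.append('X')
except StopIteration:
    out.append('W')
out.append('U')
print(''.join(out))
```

Execution trace: 'E' (inner try body) → 'R' (inner except KeyError) → 'L' (inner finally) → 'N' (try body, no exception) → 'U' (after the try/except). Output: ERLNU

Answer: ERLNU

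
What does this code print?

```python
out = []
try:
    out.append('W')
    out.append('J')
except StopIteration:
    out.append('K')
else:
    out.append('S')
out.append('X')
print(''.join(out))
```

Execution trace: 'W' (try body) → 'J' (try body, no exception) → 'S' (else) → 'X' (after the try/except). Output: WJSX

Answer: WJSX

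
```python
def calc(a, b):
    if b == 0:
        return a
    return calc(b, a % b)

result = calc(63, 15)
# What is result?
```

calc(63, 15) -> calc(15, 3) -> calc(3, 0) -> 3

Answer: 3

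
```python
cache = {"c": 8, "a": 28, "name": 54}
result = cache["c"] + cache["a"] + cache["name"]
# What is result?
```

Trace:
`cache = {"c": 8, "a": 28, "name": 54}` → cache = {'c': 8, 'a': 28, 'name': 54}
`result = cache["c"] + cache["a"] + cache["name"]` → result = 90
So result = 90

Answer: 90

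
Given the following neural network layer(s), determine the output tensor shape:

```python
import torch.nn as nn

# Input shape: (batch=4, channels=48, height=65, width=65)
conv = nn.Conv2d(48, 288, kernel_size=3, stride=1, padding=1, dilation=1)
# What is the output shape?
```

Input: (4, 48, 65, 65) -> Output: (4, 288, 65, 65)

Answer: (4, 288, 65, 65)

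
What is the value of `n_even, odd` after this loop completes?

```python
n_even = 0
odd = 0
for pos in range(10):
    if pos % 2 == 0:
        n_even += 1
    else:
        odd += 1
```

Count evens and odds in range(10)
`n_even, odd` takes the values: (0, 0) → (1, 0) → (1, 1) → (2, 1) → (2, 2) → (3, 2) → (3, 3) → (4, 3) → (4, 4) → (5, 4) → (5, 5)

Answer: 5, 5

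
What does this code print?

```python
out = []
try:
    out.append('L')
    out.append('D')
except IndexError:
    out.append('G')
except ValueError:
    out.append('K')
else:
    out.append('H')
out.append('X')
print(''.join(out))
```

Execution trace: 'L' (try body) → 'D' (try body, no exception) → 'H' (else) → 'X' (after the try/except). Output: LDHX

Answer: LDHX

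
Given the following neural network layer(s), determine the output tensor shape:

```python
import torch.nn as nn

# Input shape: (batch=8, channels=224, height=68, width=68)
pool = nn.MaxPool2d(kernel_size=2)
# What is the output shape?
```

Input: (8, 224, 68, 68) -> Output: (8, 224, 34, 34)

Answer: (8, 224, 34, 34)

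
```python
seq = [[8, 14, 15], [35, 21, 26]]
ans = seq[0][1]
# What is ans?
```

Trace:
`seq = [[8, 14, 15], [35, 21, 26]]` → seq = [[8, 14, 15], [35, 21, 26]]
`ans = seq[0][1]` → ans = 14
So ans = 14

Answer: 14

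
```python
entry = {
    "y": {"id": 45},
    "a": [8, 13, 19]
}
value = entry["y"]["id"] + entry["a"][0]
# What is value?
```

Trace:
`entry = { ...` → entry = {'y': {'id': 45}, 'a': [8, 13, 19]}
`value = entry["y"]["id"] + entry["a"][0]` → value = 53
So value = 53

Answer: 53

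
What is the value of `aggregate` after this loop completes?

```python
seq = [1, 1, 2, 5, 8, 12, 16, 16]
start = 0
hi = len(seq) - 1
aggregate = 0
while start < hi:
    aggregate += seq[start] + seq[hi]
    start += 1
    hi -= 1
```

Sum of pairs from ends
`aggregate` takes the values: 0 → 17 → 34 → 48 → 61

Answer: 61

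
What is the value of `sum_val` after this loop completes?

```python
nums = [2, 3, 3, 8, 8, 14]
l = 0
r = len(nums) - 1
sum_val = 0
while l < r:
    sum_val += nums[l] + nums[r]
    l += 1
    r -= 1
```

Sum of pairs from ends
`sum_val` takes the values: 0 → 16 → 27 → 38

Answer: 38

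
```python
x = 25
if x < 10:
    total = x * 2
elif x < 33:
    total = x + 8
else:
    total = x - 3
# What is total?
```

Trace:
`x = 25` → x = 25
`if x < 10: ...` → x < 10 is False, x < 33 is True → total = 33
So total = 33

Answer: 33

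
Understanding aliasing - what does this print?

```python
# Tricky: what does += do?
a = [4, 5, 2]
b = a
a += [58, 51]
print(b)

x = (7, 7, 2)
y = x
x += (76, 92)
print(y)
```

Key concept: += behavior differs for mutable vs immutable.
Step by step:
`a = [4, 5, 2]` → a = [4, 5, 2]
`b = a` → b = [4, 5, 2] (same object as a)
`a += [58, 51]` → a = [4, 5, 2, 58, 51] (same object as b); b = [4, 5, 2, 58, 51] (same object as a)
`print(b)` → prints [4, 5, 2, 58, 51]
`x = (7, 7, 2)` → x = (7, 7, 2)
`y = x` → y = (7, 7, 2)
`x += (76, 92)` → x = (7, 7, 2, 76, 92)
`print(y)` → prints (7, 7, 2)

Answer:
[4, 5, 2, 58, 51]
(7, 7, 2)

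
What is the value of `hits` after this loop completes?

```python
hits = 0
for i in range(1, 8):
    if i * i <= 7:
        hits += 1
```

Count numbers where i² ≤ 7
`hits` takes the values: 0 → 1 → 2

Answer: 2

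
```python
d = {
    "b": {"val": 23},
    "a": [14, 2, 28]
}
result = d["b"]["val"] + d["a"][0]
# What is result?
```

Trace:
`d = { ...` → d = {'b': {'val': 23}, 'a': [14, 2, 28]}
`result = d["b"]["val"] + d["a"][0]` → result = 37
So result = 37

Answer: 37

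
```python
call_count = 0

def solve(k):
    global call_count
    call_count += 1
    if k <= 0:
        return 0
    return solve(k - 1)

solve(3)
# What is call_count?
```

Linear recursion stepping by 1: 4 calls from k=3 down to ≤0.

Answer: 4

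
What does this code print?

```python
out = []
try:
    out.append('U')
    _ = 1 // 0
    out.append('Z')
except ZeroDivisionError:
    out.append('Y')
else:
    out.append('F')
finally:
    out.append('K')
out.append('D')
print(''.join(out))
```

Execution trace: 'U' (try body) → 'Y' (except ZeroDivisionError) → 'K' (finally) → 'D' (after the try/except). Output: UYKD

Answer: UYKD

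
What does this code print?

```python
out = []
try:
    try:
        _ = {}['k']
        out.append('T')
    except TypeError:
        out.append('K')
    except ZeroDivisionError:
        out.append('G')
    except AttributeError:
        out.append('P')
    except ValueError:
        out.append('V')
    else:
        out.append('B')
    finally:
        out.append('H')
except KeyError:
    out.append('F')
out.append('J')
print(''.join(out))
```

Execution trace: 'H' (finally) → 'F' (outer except KeyError) → 'J' (after the try/except). Output: HFJ

Answer: HFJ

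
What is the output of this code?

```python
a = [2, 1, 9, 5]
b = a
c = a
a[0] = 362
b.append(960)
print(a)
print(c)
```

Key concept: multiple aliases.
Step by step:
`a = [2, 1, 9, 5]` → a = [2, 1, 9, 5]
`b = a` → b = [2, 1, 9, 5] (same object as a)
`c = a` → c = [2, 1, 9, 5] (same object as a, b)
`a[0] = 362` → a = [362, 1, 9, 5] (same object as b, c); b = [362, 1, 9, 5] (same object as a, c); c = [362, 1, 9, 5] (same object as a, b)
`b.append(960)` → a = [362, 1, 9, 5, 960] (same object as b, c); b = [362, 1, 9, 5, 960] (same object as a, c); c = [362, 1, 9, 5, 960] (same object as a, b)
`print(a)` → prints [362, 1, 9, 5, 960]
`print(c)` → prints [362, 1, 9, 5, 960]

Answer:
[362, 1, 9, 5, 960]
[362, 1, 9, 5, 960]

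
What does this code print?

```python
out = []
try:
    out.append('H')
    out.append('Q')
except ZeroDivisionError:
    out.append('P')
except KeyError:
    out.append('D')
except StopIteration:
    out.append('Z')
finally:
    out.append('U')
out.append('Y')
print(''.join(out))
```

Execution trace: 'H' (try body) → 'Q' (try body, no exception) → 'U' (finally) → 'Y' (after the try/except). Output: HQUY

Answer: HQUY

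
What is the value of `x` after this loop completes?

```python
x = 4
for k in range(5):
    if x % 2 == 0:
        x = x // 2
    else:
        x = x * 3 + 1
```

Collatz-style transformation from 4
`x` takes the values: 4 → 2 → 1 → 4 → 2 → 1

Answer: 1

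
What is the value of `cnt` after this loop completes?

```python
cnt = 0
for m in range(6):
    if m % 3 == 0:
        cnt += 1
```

Count numbers divisible by 3 in range(6)
`cnt` takes the values: 0 → 1 → 2

Answer: 2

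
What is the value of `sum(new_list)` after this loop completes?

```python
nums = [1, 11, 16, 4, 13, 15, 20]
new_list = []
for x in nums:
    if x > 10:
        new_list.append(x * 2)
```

Sum of doubled values > 10
`new_list` takes the values: [] → [22] → [22, 32] → [22, 32, 26] → [22, 32, 26, 30] → [22, 32, 26, 30, 40]
So `sum(new_list)` = 150

Answer: 150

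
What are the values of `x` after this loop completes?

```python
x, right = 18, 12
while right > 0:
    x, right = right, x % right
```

GCD of 18 and 12
`x` takes the values: 18 → 12 → 6

Answer: 6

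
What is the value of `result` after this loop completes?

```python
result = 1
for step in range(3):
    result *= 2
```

2^3 = 8
`result` takes the values: 1 → 2 → 4 → 8

Answer: 8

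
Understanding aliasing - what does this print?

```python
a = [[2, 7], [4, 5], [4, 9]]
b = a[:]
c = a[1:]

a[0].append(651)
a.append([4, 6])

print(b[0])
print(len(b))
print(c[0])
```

Key concept: slice with nested mutation.
Step by step:
`a = [[2, 7], [4, 5], [4, 9]]` → a = [[2, 7], [4, 5], [4, 9]]
`b = a[:]` → b = [[2, 7], [4, 5], [4, 9]]
`c = a[1:]` → c = [[4, 5], [4, 9]]
`a[0].append(651)` → a = [[2, 7, 651], [4, 5], [4, 9]]; b = [[2, 7, 651], [4, 5], [4, 9]]
`a.append([4, 6])` → a = [[2, 7, 651], [4, 5], [4, 9], [4, 6]]
`print(b[0])` → prints [2, 7, 651]
`print(len(b))` → prints 3
`print(c[0])` → prints [4, 5]

Answer:
[2, 7, 651]
3
[4, 5]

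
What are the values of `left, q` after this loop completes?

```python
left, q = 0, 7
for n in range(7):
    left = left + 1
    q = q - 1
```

left goes 0→7, q goes 7→0
`left, q` takes the values: (0, 7) → (1, 7) → (1, 6) → (2, 6) → (2, 5) → (3, 5) → (3, 4) → (4, 4) → (4, 3) → (5, 3) → (5, 2) → (6, 2) → (6, 1) → (7, 1) → (7, 0)

Answer: 7, 0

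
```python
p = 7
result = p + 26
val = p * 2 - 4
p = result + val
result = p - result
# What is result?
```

Trace:
`p = 7` → p = 7
`result = p + 26` → result = 33
`val = p * 2 - 4` → val = 10
`p = result + val` → p = 43
`result = p - result` → result = 10
So result = 10

Answer: 10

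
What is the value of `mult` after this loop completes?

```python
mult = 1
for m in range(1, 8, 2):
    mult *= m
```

Product of 1, 3, 5, ... up to 7
`mult` takes the values: 1 → 3 → 15 → 105

Answer: 105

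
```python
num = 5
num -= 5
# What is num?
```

Trace:
`num = 5` → num = 5
`num -= 5` → num = 0
So num = 0

Answer: 0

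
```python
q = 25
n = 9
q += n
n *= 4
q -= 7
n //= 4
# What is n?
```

Trace:
`q = 25` → q = 25
`n = 9` → n = 9
`q += n` → q = 34
`n *= 4` → n = 36
`q -= 7` → q = 27
`n //= 4` → n = 9
So n = 9

Answer: 9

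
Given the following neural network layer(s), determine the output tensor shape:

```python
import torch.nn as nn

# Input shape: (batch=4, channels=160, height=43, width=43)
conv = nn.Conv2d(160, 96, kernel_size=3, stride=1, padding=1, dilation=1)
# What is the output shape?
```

Input: (4, 160, 43, 43) -> Output: (4, 96, 43, 43)

Answer: (4, 96, 43, 43)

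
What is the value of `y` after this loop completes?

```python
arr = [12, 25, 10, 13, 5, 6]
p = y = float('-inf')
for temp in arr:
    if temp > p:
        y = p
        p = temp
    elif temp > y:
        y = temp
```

Second largest (with repeats) in [12, 25, 10, 13, 5, 6]
`y` takes the values: -inf → 12 → 13

Answer: 13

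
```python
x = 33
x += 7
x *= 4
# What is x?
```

Trace:
`x = 33` → x = 33
`x += 7` → x = 40
`x *= 4` → x = 160
So x = 160

Answer: 160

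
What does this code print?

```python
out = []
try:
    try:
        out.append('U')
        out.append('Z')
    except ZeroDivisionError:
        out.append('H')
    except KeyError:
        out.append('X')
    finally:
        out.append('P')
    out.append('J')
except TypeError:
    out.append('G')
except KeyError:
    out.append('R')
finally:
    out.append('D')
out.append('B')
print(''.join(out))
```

Execution trace: 'U' (inner try body) → 'Z' (inner try body, no exception) → 'P' (inner finally) → 'J' (try body, no exception) → 'D' (finally) → 'B' (after the try/except). Output: UZPJDB

Answer: UZPJDB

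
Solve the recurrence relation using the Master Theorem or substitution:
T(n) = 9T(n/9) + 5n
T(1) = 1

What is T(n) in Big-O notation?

By Master Theorem: a=9, b=9, f(n)=5n. Since log_9(9) = 1 and f(n) = Θ(n^1), Case 2 applies. T(n) = O(n log n).

Answer: O(n log n)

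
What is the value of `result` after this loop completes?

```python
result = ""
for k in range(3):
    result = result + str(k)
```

Concatenate digits 0 to 2
`result` takes the values: "" → "0" → "01" → "012"

Answer: "012"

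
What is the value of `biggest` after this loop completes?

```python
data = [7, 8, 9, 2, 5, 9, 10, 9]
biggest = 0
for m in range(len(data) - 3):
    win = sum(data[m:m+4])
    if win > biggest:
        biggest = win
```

Max sum of 4-element window in [7, 8, 9, 2, 5, 9, 10, 9]
`biggest` takes the values: 0 → 26 → 33

Answer: 33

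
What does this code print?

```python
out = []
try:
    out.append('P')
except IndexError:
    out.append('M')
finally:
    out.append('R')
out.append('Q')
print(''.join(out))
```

Execution trace: 'P' (try body, no exception) → 'R' (finally) → 'Q' (after the try/except). Output: PRQ

Answer: PRQ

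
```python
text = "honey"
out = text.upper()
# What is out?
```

Trace:
`text = "honey"` → text = 'honey'
`out = text.upper()` → out = 'HONEY'
So out = 'HONEY'

Answer: 'HONEY'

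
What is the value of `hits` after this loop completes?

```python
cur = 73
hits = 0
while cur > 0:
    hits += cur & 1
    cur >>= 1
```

Count set bits in 73 (binary: 0b1001001)
`hits` takes the values: 0 → 1 → 2 → 3

Answer: 3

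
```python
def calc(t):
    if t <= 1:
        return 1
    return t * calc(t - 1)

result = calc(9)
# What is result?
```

calc(9) = 9 * 8 * 7 * 6 * 5 * 4 * 3 * 2 * 1 = 362880

Answer: 362880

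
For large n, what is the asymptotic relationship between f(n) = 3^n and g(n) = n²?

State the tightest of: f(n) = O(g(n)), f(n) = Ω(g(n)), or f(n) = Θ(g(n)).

3^n vs n²: f(n) = Ω(g(n)) but not O(g(n)) — 3^n grows strictly faster than n².

Answer: f(n) = Ω(g(n)) but not O(g(n)) — 3^n grows strictly faster than n².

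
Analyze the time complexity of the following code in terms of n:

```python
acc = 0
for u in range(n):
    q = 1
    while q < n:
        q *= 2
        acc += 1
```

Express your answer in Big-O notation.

Each loop level contributes: n × log n. Multiplying the contributions gives O(n log n).

Answer: O(n log n)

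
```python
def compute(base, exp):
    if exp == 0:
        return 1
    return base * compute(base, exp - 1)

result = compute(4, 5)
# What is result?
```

compute(4, 5) = 4 * 4 * 4 * 4 * 4 = 1024

Answer: 1024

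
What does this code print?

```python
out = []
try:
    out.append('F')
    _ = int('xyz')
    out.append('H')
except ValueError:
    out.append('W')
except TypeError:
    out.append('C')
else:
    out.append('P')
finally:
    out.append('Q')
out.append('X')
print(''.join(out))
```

Execution trace: 'F' (try body) → 'W' (except ValueError) → 'Q' (finally) → 'X' (after the try/except). Output: FWQX

Answer: FWQX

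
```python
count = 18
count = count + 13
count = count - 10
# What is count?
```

Trace:
`count = 18` → count = 18
`count = count + 13` → count = 31
`count = count - 10` → count = 21
So count = 21

Answer: 21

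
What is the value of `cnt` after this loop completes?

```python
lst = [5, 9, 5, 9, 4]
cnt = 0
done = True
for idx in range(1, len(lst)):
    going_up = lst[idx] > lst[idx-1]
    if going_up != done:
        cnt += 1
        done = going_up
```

Count direction changes in [5, 9, 5, 9, 4]
`cnt` takes the values: 0 → 1 → 2 → 3

Answer: 3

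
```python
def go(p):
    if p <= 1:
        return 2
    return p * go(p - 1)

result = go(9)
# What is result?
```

go(9) = 9 * 8 * 7 * 6 * 5 * 4 * 3 * 2 * 2 = 725760

Answer: 725760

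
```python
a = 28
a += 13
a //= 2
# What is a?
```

Trace:
`a = 28` → a = 28
`a += 13` → a = 41
`a //= 2` → a = 20
So a = 20

Answer: 20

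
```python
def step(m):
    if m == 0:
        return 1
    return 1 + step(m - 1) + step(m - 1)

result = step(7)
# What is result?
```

step(m) = 1 + 2·step(m-1), step(0)=1. Closed form: (1+1)·2^7 - 1 = 255.

Answer: 255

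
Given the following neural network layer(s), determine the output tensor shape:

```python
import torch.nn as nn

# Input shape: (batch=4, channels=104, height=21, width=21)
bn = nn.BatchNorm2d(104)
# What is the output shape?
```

Input: (4, 104, 21, 21) -> Output: (4, 104, 21, 21)

Answer: (4, 104, 21, 21)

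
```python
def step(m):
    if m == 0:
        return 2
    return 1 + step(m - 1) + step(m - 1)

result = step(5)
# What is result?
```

step(m) = 1 + 2·step(m-1), step(0)=2. Closed form: (2+1)·2^5 - 1 = 95.

Answer: 95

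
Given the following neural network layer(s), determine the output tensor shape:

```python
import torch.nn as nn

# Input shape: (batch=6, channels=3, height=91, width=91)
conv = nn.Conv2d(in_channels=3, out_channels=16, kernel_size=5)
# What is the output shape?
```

Input: (6, 3, 91, 91) -> Output: (6, 16, 87, 87)

Answer: (6, 16, 87, 87)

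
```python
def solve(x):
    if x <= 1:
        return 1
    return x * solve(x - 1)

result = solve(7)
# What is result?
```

solve(7) = 7 * 6 * 5 * 4 * 3 * 2 * 1 = 5040

Answer: 5040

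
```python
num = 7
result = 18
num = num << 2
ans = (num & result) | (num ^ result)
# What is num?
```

Trace:
`num = 7` → num = 7
`result = 18` → result = 18
`num = num << 2` → num = 28
`ans = (num & result) | (num ^ result)` → ans = 30
So num = 28

Answer: 28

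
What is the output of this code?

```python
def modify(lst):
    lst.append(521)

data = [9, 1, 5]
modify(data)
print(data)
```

Key concept: function modifies passed list.
Step by step:
`data = [9, 1, 5]` → data = [9, 1, 5]
`modify(data)` → data = [9, 1, 5, 521]
`print(data)` → prints [9, 1, 5, 521]

Answer: [9, 1, 5, 521]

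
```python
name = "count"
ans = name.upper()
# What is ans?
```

Trace:
`name = "count"` → name = 'count'
`ans = name.upper()` → ans = 'COUNT'
So ans = 'COUNT'

Answer: 'COUNT'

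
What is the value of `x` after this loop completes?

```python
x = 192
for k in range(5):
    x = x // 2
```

Halve 5 times: 192 // 2^5 = 6
`x` takes the values: 192 → 96 → 48 → 24 → 12 → 6

Answer: 6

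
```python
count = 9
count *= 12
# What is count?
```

Trace:
`count = 9` → count = 9
`count *= 12` → count = 108
So count = 108

Answer: 108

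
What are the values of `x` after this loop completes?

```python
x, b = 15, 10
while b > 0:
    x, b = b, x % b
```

GCD of 15 and 10
`x` takes the values: 15 → 10 → 5

Answer: 5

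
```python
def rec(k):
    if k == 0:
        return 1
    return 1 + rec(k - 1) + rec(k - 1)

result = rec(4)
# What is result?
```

rec(k) = 1 + 2·rec(k-1), rec(0)=1. Closed form: (1+1)·2^4 - 1 = 31.

Answer: 31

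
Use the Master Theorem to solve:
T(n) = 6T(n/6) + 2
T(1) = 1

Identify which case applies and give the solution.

a=6, b=6, f(n)=2. log_6(6) = 1. Since c=0 < 1, Case 1 applies: T(n) = Θ(n^log_b(a)) = O(n).

Answer: O(n) - Case 1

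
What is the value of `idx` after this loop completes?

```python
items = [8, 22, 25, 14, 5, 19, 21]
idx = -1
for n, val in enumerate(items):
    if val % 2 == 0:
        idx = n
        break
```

First even number index in [8, 22, 25, 14, 5, 19, 21]
`idx` takes the values: -1 → 0

Answer: 0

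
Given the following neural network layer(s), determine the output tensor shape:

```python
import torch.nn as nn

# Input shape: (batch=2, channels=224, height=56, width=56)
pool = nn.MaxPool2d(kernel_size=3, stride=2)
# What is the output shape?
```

Input: (2, 224, 56, 56) -> Output: (2, 224, 27, 27)

Answer: (2, 224, 27, 27)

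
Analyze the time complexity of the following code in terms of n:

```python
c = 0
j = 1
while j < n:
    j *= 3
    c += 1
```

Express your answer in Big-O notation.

Each loop level contributes: log n. Multiplying the contributions gives O(log n).

Answer: O(log n)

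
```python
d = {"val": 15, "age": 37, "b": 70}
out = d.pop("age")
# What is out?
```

Trace:
`d = {"val": 15, "age": 37, "b": 70}` → d = {'val': 15, 'age': 37, 'b': 70}
`out = d.pop("age")` → d = {'val': 15, 'b': 70}; out = 37
So out = 37

Answer: 37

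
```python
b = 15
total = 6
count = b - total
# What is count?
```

Trace:
`b = 15` → b = 15
`total = 6` → total = 6
`count = b - total` → count = 9
So count = 9

Answer: 9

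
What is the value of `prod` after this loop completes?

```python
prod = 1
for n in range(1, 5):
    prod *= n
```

4! = 24
`prod` takes the values: 1 → 2 → 6 → 24

Answer: 24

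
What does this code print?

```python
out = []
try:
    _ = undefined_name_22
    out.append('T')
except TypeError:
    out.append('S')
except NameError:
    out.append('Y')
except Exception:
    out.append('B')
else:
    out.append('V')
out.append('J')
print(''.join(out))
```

Execution trace: 'Y' (except NameError) → 'J' (after the try/except). Output: YJ

Answer: YJ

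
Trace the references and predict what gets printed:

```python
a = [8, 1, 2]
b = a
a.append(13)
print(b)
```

Key concept: basic list aliasing.
Step by step:
`a = [8, 1, 2]` → a = [8, 1, 2]
`b = a` → b = [8, 1, 2] (same object as a)
`a.append(13)` → a = [8, 1, 2, 13] (same object as b); b = [8, 1, 2, 13] (same object as a)
`print(b)` → prints [8, 1, 2, 13]

Answer: [8, 1, 2, 13]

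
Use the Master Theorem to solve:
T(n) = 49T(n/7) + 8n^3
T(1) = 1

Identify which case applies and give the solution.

a=49, b=7, f(n)=8n^3. log_7(49) = 2. Since c=3 > 2 and the regularity condition holds (49(n/7)^3 = (49/7^3)n^3 with 49/7^3 < 1), Case 3 applies: T(n) = Θ(f(n)) = O(n^3).

Answer: O(n^3) - Case 3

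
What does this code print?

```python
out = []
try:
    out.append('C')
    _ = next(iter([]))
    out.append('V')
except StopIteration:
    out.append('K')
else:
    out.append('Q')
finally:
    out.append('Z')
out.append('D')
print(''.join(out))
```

Execution trace: 'C' (try body) → 'K' (except StopIteration) → 'Z' (finally) → 'D' (after the try/except). Output: CKZD

Answer: CKZD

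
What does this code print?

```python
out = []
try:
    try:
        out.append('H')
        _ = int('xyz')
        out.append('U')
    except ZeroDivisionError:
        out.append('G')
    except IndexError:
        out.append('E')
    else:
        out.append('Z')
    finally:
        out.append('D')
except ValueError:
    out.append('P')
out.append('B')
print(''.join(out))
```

Execution trace: 'H' (inner try body) → 'D' (inner finally) → 'P' (outer except ValueError) → 'B' (after the try/except). Output: HDPB

Answer: HDPB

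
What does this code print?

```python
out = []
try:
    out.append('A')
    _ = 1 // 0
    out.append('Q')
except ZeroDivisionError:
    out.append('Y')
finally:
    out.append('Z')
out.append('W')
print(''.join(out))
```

Execution trace: 'A' (try body) → 'Y' (except ZeroDivisionError) → 'Z' (finally) → 'W' (after the try/except). Output: AYZW

Answer: AYZW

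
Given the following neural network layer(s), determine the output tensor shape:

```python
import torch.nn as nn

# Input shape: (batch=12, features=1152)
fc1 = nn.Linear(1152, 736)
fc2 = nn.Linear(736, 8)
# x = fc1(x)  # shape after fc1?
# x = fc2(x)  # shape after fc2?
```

Input: (12, 1152) -> after fc1: (12, 736) -> Output: (12, 8)

Answer: (12, 8)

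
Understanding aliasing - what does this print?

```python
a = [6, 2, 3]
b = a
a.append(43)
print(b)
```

Key concept: basic list aliasing.
Step by step:
`a = [6, 2, 3]` → a = [6, 2, 3]
`b = a` → b = [6, 2, 3] (same object as a)
`a.append(43)` → a = [6, 2, 3, 43] (same object as b); b = [6, 2, 3, 43] (same object as a)
`print(b)` → prints [6, 2, 3, 43]

Answer: [6, 2, 3, 43]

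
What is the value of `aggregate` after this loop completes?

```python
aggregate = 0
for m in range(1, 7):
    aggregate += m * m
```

Sum of squares 1² to 6² = 91
`aggregate` takes the values: 0 → 1 → 5 → 14 → 30 → 55 → 91

Answer: 91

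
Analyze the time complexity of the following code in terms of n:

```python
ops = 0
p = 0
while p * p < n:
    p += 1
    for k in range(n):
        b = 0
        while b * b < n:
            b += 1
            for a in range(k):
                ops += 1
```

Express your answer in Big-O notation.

Each loop level contributes: √n × n × √n × n. Multiplying the contributions gives O(n^3).

Answer: O(n^3)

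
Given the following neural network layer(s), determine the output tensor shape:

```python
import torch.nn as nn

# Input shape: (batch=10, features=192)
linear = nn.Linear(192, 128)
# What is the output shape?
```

Input: (10, 192) -> Output: (10, 128)

Answer: (10, 128)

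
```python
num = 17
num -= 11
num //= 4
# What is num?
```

Trace:
`num = 17` → num = 17
`num -= 11` → num = 6
`num //= 4` → num = 1
So num = 1

Answer: 1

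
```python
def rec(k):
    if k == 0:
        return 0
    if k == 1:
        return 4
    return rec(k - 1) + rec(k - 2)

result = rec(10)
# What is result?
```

Build up from base cases: rec(0)=0, rec(1)=4, rec(2)=4, rec(3)=8, rec(4)=12, rec(5)=20, rec(6)=32, ..., rec(10)=220

Answer: 220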